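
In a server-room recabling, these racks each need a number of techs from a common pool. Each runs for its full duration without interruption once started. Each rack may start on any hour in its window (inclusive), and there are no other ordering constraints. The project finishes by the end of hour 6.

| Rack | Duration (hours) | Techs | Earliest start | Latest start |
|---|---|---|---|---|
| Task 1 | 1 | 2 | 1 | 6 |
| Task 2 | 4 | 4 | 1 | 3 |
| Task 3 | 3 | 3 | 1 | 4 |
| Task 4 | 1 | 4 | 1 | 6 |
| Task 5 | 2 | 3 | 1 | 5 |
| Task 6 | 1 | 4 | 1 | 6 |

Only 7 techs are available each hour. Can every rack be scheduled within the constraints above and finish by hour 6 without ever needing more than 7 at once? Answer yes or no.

yes

Schedule Task 1@1, Task 2@1, Task 3@2, Task 4@5, Task 5@5, Task 6@6: h1:6  h2:7  h3:7  h4:7  h5:7  h6:7 — peak 7 ≤ 7.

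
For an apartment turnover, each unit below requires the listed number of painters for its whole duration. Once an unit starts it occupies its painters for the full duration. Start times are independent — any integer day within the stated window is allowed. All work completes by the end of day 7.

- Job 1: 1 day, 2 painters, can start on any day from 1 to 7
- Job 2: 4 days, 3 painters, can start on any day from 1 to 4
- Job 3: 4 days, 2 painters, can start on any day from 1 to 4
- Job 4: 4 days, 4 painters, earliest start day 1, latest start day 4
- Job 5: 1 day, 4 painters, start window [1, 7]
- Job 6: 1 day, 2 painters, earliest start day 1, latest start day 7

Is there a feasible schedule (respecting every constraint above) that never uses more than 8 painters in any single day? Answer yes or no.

The minimum achievable peak is 9; 8 < 9, so no feasible schedule stays within the cap.

no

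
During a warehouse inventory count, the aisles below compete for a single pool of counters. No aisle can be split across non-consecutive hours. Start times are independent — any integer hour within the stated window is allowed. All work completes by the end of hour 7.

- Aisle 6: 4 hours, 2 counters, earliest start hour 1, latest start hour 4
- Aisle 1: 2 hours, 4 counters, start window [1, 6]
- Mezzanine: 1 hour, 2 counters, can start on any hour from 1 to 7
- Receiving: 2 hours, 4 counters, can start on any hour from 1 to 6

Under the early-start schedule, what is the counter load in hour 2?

At early start, hour 2 has: Aisle 6, Aisle 1, Receiving.
Demand: 2 + 4 + 4 = 10.

10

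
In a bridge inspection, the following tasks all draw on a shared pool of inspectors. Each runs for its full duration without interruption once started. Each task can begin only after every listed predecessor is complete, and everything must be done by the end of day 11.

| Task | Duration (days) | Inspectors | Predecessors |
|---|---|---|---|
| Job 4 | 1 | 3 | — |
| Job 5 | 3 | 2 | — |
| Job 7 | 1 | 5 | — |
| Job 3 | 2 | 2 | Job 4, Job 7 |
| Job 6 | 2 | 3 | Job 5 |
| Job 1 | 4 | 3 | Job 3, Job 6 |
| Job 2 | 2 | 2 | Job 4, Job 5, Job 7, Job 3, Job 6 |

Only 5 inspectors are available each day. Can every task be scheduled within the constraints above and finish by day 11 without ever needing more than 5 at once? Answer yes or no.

Schedule Job 4@1, Job 5@1, Job 7@4, Job 3@5, Job 6@5, Job 1@7, Job 2@7: d1:5  d2:2  d3:2  d4:5  d5:5  d6:5  d7:5  d8:5  d9:3  d10:3  d11:0 — peak 5 ≤ 5.

yes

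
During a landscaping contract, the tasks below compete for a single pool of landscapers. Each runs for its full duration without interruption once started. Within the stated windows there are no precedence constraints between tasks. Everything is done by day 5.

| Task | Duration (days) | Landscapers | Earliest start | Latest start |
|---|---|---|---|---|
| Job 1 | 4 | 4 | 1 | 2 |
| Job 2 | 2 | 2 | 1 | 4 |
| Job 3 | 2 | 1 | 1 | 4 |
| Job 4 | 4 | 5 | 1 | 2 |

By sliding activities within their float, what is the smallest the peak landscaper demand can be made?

Early-start (Job 1@1, Job 2@1, Job 3@1, Job 4@1) gives peak 12: d1:12  d2:12  d3:9  d4:9  d5:0.
Shift Job 3→3.
Schedule Job 1@1, Job 2@1, Job 3@3, Job 4@1: d1:11  d2:11  d3:10  d4:10  d5:0 — peak 11.

11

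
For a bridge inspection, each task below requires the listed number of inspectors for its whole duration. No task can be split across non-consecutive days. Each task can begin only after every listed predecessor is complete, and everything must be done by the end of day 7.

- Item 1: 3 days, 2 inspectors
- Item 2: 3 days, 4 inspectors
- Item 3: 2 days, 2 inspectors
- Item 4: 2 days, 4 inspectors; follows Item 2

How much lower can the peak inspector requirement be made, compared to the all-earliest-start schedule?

2

Early-start peak: d1:8  d2:8  d3:6  d4:4  d5:4  d6:0  d7:0 ⇒ 8.
Leveled (Item 1@1, Item 2@1, Item 3@4, Item 4@4): d1:6  d2:6  d3:6  d4:6  d5:6  d6:0  d7:0 ⇒ 6.
Reduction 8 − 6 = 2.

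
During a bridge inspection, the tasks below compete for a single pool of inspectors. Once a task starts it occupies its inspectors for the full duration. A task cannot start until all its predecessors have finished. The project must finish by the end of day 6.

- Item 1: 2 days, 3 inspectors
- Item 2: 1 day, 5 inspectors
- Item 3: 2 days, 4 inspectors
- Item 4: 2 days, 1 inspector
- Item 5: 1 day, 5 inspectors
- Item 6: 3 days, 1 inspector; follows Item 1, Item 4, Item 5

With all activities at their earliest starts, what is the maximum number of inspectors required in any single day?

18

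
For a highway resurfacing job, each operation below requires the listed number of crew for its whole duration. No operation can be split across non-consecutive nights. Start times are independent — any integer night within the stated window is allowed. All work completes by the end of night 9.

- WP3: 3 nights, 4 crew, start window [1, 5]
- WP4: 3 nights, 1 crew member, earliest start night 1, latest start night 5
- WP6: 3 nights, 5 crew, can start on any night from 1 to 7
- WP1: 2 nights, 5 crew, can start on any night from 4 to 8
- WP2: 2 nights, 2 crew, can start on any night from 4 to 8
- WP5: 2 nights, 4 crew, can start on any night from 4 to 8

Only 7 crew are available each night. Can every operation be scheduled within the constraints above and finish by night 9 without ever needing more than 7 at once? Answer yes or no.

The minimum achievable peak is 8; 7 < 8, so no feasible schedule stays within the cap.

no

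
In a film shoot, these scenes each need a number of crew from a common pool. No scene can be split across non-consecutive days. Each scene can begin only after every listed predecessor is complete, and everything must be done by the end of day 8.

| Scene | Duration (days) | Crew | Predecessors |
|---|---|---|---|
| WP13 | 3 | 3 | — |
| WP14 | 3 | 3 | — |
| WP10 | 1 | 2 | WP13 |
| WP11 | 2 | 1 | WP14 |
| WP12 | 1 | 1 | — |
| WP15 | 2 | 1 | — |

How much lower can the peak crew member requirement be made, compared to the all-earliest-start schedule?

Early-start peak: d1:8  d2:7  d3:6  d4:3  d5:1  d6:0  d7:0  d8:0 ⇒ 8.
Leveled (WP13@1, WP14@4, WP10@7, WP11@7, WP12@1, WP15@2): d1:4  d2:4  d3:4  d4:3  d5:3  d6:3  d7:3  d8:1 ⇒ 4.
Reduction 8 − 4 = 4.

4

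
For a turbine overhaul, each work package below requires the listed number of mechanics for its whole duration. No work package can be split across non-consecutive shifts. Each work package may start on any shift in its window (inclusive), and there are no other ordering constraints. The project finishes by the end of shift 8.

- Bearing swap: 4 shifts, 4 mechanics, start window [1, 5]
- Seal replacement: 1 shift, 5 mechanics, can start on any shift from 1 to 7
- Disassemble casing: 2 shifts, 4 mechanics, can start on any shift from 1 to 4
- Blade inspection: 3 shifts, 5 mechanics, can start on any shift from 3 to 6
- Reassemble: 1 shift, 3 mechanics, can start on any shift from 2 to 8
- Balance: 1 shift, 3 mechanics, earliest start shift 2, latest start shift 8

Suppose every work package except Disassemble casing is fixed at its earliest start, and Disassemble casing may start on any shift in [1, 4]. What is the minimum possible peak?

Disassemble casing@1: s1:13  s2:14  s3:9  s4:9  s5:5  s6:0  s7:0  s8:0 → peak 14
Disassemble casing@2: s1:9  s2:14  s3:13  s4:9  s5:5  s6:0  s7:0  s8:0 → peak 14
Disassemble casing@3: s1:9  s2:10  s3:13  s4:13  s5:5  s6:0  s7:0  s8:0 → peak 13
Disassemble casing@4: s1:9  s2:10  s3:9  s4:13  s5:9  s6:0  s7:0  s8:0 → peak 13
Best is Disassemble casing@3, peak 13.

13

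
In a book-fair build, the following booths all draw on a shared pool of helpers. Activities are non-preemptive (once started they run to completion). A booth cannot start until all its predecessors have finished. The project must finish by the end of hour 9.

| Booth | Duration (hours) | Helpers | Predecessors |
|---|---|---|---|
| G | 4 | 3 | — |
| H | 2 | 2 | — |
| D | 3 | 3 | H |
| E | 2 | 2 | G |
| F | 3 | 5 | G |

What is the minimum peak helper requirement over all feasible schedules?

6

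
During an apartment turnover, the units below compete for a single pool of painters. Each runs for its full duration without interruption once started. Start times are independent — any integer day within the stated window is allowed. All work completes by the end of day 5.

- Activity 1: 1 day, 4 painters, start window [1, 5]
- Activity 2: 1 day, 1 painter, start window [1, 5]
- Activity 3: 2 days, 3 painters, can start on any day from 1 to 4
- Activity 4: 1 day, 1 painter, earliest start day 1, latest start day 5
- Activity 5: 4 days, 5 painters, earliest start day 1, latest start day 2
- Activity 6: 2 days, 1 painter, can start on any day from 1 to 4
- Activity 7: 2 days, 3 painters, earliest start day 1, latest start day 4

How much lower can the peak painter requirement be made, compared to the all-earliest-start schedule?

9

Early-start peak: d1:18  d2:12  d3:5  d4:5  d5:0 ⇒ 18.
Leveled (Activity 1@1, Activity 2@1, Activity 3@1, Activity 4@1, Activity 5@2, Activity 6@2, Activity 7@3): d1:9  d2:9  d3:9  d4:8  d5:5 ⇒ 9.
Reduction 18 − 9 = 9.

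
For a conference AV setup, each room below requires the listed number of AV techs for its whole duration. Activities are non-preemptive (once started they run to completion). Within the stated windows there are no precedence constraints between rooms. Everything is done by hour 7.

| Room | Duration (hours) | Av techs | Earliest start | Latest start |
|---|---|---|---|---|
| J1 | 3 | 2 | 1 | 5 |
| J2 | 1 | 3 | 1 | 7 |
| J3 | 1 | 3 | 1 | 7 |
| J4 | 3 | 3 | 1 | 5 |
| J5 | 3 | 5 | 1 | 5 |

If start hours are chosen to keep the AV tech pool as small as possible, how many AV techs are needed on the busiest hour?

6

Early-start (J1@1, J2@1, J3@1, J4@1, J5@1) gives peak 16: h1:16  h2:10  h3:10  h4:0  h5:0  h6:0  h7:0.
Shift J3→4, J4→2, J5→5.
Schedule J1@1, J2@1, J3@4, J4@2, J5@5: h1:5  h2:5  h3:5  h4:6  h5:5  h6:5  h7:5 — peak 6.
Total AV tech-hours = 36 over 7 hours ⇒ peak ≥ ⌈36/7⌉ = 6, so 6 is optimal.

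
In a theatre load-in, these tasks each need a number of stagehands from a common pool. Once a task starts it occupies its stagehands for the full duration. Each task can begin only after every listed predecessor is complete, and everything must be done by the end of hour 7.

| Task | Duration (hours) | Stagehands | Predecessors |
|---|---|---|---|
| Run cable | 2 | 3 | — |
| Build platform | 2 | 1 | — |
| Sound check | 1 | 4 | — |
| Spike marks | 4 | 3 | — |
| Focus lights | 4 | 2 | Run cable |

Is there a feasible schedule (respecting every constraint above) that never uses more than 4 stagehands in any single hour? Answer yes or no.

no

Total stagehand-hours = 32; over 7 hours the average is 32/7 > 4, so some hour must exceed 4.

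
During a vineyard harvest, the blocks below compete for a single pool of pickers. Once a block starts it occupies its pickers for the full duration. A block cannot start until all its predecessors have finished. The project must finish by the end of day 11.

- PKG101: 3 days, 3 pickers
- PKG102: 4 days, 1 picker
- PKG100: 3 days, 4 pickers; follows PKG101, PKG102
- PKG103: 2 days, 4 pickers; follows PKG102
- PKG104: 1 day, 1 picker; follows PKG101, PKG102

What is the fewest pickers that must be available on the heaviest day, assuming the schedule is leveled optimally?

4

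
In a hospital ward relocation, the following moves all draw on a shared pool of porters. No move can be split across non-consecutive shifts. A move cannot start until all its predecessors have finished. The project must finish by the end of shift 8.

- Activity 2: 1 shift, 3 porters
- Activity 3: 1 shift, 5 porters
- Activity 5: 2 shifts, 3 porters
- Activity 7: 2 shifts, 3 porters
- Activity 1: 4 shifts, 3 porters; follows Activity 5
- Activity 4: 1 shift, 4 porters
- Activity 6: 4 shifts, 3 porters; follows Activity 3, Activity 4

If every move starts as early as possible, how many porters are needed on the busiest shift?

18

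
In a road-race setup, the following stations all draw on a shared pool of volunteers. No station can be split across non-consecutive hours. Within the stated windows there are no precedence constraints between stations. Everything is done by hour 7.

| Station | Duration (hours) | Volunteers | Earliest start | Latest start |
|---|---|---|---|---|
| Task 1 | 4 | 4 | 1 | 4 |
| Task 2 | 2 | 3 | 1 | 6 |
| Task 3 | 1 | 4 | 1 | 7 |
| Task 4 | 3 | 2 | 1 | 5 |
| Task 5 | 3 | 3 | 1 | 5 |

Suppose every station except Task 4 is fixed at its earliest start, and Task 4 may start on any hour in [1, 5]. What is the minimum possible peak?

14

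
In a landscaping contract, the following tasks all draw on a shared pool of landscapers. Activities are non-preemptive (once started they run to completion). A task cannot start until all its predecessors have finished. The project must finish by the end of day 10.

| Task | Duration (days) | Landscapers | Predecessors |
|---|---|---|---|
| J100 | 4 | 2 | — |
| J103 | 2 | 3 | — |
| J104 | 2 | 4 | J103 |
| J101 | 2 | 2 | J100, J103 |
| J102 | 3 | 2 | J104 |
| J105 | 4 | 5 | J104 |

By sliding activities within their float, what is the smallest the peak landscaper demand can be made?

7

Early-start (J100@1, J103@1, J104@3, J101@5, J102@5, J105@5) gives peak 9: d1:5  d2:5  d3:6  d4:6  d5:9  d6:9  d7:7  d8:5  d9:0  d10:0.
Shift J105→7.
Schedule J100@1, J103@1, J104@3, J101@5, J102@5, J105@7: d1:5  d2:5  d3:6  d4:6  d5:4  d6:4  d7:7  d8:5  d9:5  d10:5 — peak 7.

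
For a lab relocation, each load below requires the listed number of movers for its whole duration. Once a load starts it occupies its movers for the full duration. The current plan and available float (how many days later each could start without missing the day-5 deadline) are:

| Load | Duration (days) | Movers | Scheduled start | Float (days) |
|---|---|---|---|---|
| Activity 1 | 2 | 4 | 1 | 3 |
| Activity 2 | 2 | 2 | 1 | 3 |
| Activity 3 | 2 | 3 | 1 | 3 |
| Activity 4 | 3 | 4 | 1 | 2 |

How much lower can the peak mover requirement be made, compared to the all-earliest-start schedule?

6

Early-start peak: d1:13  d2:13  d3:4  d4:0  d5:0 ⇒ 13.
Leveled (Activity 1@1, Activity 2@1, Activity 3@3, Activity 4@3): d1:6  d2:6  d3:7  d4:7  d5:4 ⇒ 7.
Reduction 13 − 7 = 6.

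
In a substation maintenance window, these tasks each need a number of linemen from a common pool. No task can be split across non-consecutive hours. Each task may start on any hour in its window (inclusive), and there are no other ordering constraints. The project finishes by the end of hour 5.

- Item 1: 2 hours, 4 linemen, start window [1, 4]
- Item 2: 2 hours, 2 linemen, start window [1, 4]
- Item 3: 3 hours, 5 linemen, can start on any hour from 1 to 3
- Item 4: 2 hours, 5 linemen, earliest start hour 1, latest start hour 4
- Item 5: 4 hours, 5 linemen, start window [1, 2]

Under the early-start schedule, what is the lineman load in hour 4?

At early start, hour 4 has: Item 5.
Demand: 5 = 5.

5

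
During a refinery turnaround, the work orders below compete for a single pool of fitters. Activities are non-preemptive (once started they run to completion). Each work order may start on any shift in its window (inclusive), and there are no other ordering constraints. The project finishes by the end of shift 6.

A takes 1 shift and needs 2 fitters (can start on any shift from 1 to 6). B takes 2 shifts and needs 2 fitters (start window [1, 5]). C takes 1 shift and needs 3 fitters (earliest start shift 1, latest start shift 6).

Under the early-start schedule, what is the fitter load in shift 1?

7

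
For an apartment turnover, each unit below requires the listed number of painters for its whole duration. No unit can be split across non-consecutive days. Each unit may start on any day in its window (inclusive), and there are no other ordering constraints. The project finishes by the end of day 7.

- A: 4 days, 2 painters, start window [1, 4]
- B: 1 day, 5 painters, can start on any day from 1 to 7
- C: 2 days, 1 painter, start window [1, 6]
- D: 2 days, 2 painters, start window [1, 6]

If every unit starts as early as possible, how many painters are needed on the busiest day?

Early-start schedule: A@1, B@1, C@1, D@1.
Load per day: day 1: 10, day 2: 5, day 3: 2, day 4: 2, day 5: 0, day 6: 0, day 7: 0.
Peak is 10.

10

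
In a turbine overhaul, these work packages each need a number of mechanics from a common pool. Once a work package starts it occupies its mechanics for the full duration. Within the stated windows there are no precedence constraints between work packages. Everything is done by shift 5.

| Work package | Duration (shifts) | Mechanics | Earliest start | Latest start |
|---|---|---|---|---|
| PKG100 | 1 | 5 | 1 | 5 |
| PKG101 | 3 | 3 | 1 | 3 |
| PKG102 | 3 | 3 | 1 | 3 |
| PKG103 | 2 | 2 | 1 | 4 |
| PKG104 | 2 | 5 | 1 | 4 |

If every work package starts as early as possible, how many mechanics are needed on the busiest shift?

Early-start schedule: PKG100@1, PKG101@1, PKG102@1, PKG103@1, PKG104@1.
Load per shift: shift 1: 18, shift 2: 13, shift 3: 6, shift 4: 0, shift 5: 0.
Peak is 18.

18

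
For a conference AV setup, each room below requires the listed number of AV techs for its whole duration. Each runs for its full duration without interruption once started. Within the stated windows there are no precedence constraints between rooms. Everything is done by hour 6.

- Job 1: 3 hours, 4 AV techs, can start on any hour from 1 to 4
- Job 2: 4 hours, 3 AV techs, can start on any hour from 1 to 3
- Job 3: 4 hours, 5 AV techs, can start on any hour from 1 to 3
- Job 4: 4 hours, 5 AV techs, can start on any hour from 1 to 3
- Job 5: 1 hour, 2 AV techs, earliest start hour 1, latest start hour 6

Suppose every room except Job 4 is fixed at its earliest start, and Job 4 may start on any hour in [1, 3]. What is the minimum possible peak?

17

Job 4@1: h1:19  h2:17  h3:17  h4:13  h5:0  h6:0 → peak 19
Job 4@2: h1:14  h2:17  h3:17  h4:13  h5:5  h6:0 → peak 17
Job 4@3: h1:14  h2:12  h3:17  h4:13  h5:5  h6:5 → peak 17
Best is Job 4@2, peak 17.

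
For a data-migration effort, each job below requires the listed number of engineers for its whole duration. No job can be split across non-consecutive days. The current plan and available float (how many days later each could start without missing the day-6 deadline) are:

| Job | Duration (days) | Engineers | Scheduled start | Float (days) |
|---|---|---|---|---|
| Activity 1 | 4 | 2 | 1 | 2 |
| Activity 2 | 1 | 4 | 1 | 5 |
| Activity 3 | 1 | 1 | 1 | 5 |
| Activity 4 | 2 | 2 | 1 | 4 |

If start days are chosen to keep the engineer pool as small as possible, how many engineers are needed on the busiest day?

Early-start (Activity 1@1, Activity 2@1, Activity 3@1, Activity 4@1) gives peak 9: d1:9  d2:4  d3:2  d4:2  d5:0  d6:0.
Shift Activity 2→5, Activity 4→2.
Schedule Activity 1@1, Activity 2@5, Activity 3@1, Activity 4@2: d1:3  d2:4  d3:4  d4:2  d5:4  d6:0 — peak 4.

4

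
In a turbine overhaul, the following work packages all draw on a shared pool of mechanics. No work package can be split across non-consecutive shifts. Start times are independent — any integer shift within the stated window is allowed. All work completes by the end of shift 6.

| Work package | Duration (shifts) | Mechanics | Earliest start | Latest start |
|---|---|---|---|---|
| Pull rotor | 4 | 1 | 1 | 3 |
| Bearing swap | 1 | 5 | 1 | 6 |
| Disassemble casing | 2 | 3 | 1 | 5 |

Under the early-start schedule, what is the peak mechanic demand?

Early-start schedule: Pull rotor@1, Bearing swap@1, Disassemble casing@1.
Load per shift: shift 1: 9, shift 2: 4, shift 3: 1, shift 4: 1, shift 5: 0, shift 6: 0.
Peak is 9.

9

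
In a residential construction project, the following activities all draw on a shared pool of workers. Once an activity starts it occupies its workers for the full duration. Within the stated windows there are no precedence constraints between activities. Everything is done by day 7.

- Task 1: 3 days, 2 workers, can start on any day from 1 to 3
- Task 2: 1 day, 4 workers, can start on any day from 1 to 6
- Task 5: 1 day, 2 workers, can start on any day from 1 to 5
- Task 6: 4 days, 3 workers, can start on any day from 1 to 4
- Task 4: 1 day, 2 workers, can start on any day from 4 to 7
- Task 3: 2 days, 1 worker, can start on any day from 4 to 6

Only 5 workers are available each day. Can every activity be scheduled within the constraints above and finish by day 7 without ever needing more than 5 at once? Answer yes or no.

yes

Schedule Task 1@1, Task 2@5, Task 5@4, Task 6@1, Task 4@6, Task 3@5: d1:5  d2:5  d3:5  d4:5  d5:5  d6:3  d7:0 — peak 5 ≤ 5.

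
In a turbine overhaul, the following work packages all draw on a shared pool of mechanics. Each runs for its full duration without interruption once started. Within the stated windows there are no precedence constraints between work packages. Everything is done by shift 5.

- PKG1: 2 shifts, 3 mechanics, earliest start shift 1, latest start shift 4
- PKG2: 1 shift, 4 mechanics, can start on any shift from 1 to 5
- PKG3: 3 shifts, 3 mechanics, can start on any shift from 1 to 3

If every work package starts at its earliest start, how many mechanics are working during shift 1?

At early start, shift 1 has: PKG1, PKG2, PKG3.
Demand: 3 + 4 + 3 = 10.

10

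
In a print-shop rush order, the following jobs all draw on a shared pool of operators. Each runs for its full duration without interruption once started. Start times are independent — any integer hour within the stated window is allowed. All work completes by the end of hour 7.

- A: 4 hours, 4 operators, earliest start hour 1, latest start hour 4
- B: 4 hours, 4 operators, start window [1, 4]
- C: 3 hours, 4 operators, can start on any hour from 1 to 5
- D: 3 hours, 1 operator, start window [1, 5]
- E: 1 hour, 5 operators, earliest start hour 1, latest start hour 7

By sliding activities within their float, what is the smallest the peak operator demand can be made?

Early-start (A@1, B@1, C@1, D@1, E@1) gives peak 18: h1:18  h2:13  h3:13  h4:8  h5:0  h6:0  h7:0.
Shift C→5, E→5.
Schedule A@1, B@1, C@5, D@1, E@5: h1:9  h2:9  h3:9  h4:8  h5:9  h6:4  h7:4 — peak 9.

9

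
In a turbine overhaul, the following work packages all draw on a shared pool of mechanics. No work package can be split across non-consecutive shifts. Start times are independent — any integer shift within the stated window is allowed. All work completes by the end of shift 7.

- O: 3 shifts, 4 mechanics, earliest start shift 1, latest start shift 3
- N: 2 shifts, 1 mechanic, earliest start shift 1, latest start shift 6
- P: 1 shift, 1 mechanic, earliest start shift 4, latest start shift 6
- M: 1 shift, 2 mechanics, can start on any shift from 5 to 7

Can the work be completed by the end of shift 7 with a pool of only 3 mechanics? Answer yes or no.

The minimum achievable peak is 4; 3 < 4, so no feasible schedule stays within the cap.

no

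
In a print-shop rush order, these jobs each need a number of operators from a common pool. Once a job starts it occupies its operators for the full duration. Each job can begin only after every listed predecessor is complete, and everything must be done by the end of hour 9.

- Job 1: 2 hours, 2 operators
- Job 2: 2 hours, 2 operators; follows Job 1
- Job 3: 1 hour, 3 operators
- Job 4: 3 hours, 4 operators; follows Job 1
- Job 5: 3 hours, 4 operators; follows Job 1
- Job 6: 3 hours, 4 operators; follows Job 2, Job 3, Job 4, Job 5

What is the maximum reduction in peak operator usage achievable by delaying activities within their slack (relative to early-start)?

0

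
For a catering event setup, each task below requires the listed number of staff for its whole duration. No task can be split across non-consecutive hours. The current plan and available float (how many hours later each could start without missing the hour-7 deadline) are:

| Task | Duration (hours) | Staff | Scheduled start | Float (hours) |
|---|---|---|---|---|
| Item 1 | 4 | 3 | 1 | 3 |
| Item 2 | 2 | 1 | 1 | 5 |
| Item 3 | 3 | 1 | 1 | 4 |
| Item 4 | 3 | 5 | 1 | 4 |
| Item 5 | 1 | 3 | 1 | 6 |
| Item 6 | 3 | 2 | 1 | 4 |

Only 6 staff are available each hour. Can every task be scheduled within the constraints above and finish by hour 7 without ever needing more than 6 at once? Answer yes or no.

Schedule Item 1@1, Item 2@1, Item 3@5, Item 4@5, Item 5@4, Item 6@1: h1:6  h2:6  h3:5  h4:6  h5:6  h6:6  h7:6 — peak 6 ≤ 6.

yes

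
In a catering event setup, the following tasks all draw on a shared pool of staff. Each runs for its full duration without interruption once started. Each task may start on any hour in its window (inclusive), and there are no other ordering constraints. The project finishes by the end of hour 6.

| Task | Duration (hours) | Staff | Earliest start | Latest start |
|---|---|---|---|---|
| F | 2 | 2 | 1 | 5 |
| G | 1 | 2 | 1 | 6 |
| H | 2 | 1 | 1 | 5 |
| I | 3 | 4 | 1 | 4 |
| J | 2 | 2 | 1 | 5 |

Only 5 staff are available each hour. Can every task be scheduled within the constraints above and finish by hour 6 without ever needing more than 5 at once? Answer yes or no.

yes

Schedule F@1, G@1, H@1, I@4, J@2: h1:5  h2:5  h3:2  h4:4  h5:4  h6:4 — peak 5 ≤ 5.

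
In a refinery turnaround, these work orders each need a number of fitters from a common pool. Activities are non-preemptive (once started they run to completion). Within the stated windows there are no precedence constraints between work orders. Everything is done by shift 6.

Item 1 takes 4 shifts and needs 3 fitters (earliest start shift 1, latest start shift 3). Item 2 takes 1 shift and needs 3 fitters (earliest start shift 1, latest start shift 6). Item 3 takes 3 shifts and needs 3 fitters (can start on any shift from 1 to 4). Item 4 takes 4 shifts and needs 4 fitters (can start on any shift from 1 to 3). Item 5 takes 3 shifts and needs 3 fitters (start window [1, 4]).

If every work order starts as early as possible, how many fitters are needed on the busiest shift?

16

Early-start schedule: Item 1@1, Item 2@1, Item 3@1, Item 4@1, Item 5@1.
Load per shift: shift 1: 16, shift 2: 13, shift 3: 13, shift 4: 7, shift 5: 0, shift 6: 0.
Peak is 16.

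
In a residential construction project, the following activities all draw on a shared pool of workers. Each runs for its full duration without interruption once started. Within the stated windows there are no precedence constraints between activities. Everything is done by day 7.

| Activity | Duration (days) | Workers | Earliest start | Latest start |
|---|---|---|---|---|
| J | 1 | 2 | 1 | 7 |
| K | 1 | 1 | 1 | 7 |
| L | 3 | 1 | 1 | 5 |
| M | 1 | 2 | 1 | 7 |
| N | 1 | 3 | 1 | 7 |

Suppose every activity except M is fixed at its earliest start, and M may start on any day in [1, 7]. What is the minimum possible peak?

M@1: d1:9  d2:1  d3:1  d4:0  d5:0  d6:0  d7:0 → peak 9
M@2: d1:7  d2:3  d3:1  d4:0  d5:0  d6:0  d7:0 → peak 7
M@3: d1:7  d2:1  d3:3  d4:0  d5:0  d6:0  d7:0 → peak 7
M@4: d1:7  d2:1  d3:1  d4:2  d5:0  d6:0  d7:0 → peak 7
M@5: d1:7  d2:1  d3:1  d4:0  d5:2  d6:0  d7:0 → peak 7
M@6: d1:7  d2:1  d3:1  d4:0  d5:0  d6:2  d7:0 → peak 7
M@7: d1:7  d2:1  d3:1  d4:0  d5:0  d6:0  d7:2 → peak 7
Best is M@2, peak 7.

7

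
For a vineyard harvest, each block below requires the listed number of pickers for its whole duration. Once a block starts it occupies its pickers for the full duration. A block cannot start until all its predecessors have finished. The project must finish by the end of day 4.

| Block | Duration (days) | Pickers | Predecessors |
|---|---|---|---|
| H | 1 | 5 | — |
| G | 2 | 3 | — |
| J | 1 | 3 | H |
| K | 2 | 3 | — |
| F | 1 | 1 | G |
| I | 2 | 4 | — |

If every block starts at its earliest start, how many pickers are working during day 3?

At early start, day 3 has: F.
Demand: 1 = 1.

1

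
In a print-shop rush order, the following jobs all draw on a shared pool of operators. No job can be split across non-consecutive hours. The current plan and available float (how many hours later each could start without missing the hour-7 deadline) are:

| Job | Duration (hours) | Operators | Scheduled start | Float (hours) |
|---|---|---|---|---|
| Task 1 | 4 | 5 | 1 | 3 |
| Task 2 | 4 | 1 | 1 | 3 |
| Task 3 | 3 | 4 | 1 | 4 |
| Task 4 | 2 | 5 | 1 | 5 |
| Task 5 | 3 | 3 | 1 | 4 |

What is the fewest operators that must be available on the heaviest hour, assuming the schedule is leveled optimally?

Early-start (Task 1@1, Task 2@1, Task 3@1, Task 4@1, Task 5@1) gives peak 18: h1:18  h2:18  h3:13  h4:6  h5:0  h6:0  h7:0.
Shift Task 3→5, Task 4→5.
Schedule Task 1@1, Task 2@1, Task 3@5, Task 4@5, Task 5@1: h1:9  h2:9  h3:9  h4:6  h5:9  h6:9  h7:4 — peak 9.

9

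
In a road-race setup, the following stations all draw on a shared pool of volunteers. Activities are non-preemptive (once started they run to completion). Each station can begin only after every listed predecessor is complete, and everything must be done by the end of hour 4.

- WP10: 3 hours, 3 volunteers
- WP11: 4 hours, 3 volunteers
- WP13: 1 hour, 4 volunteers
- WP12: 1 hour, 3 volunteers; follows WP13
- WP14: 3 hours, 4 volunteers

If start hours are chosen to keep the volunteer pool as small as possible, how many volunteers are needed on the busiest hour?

10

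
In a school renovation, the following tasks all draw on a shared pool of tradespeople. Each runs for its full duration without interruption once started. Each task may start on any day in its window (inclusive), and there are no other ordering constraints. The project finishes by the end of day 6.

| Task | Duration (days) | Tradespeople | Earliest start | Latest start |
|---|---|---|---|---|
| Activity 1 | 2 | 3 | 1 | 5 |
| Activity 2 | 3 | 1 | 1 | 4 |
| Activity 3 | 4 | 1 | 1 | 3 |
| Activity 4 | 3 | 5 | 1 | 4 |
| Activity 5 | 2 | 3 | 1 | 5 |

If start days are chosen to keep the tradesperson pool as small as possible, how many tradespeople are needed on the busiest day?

Early-start (Activity 1@1, Activity 2@1, Activity 3@1, Activity 4@1, Activity 5@1) gives peak 13: d1:13  d2:13  d3:7  d4:1  d5:0  d6:0.
Shift Activity 3→3, Activity 4→3.
Schedule Activity 1@1, Activity 2@1, Activity 3@3, Activity 4@3, Activity 5@1: d1:7  d2:7  d3:7  d4:6  d5:6  d6:1 — peak 7.

7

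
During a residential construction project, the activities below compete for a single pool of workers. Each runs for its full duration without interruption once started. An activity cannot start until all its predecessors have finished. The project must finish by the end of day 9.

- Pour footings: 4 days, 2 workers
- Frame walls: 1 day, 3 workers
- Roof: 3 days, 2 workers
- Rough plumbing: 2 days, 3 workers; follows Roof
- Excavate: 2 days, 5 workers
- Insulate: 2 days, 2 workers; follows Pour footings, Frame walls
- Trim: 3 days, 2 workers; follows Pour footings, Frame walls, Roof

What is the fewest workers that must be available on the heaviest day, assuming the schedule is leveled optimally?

Early-start (Pour footings@1, Frame walls@1, Roof@1, Rough plumbing@4, Excavate@1, Insulate@5, Trim@5) gives peak 12: d1:12  d2:9  d3:4  d4:5  d5:7  d6:4  d7:2  d8:0  d9:0.
Shift Excavate→6, Trim→7.
Schedule Pour footings@1, Frame walls@1, Roof@1, Rough plumbing@4, Excavate@6, Insulate@5, Trim@7: d1:7  d2:4  d3:4  d4:5  d5:5  d6:7  d7:7  d8:2  d9:2 — peak 7.

7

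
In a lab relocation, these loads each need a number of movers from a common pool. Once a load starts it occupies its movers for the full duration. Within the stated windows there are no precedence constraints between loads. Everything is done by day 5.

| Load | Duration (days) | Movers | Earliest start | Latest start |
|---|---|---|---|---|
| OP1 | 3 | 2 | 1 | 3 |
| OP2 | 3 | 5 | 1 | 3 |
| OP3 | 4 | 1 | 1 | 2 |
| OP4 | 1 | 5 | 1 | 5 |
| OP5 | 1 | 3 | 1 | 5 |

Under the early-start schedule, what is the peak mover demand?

Early-start schedule: OP1@1, OP2@1, OP3@1, OP4@1, OP5@1.
Load per day: day 1: 16, day 2: 8, day 3: 8, day 4: 1, day 5: 0.
Peak is 16.

16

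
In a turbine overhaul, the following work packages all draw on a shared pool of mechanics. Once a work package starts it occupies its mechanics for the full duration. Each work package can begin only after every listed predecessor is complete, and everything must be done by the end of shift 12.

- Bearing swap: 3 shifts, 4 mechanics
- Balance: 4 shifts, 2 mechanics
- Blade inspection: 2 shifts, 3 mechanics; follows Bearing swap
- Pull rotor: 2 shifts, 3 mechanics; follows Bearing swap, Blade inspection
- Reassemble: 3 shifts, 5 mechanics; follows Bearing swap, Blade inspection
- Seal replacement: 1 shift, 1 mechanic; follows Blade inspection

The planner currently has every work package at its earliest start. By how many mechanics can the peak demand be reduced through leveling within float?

Early-start peak: s1:6  s2:6  s3:6  s4:5  s5:3  s6:9  s7:8  s8:5  s9:0  s10:0  s11:0  s12:0 ⇒ 9.
Leveled (Bearing swap@1, Balance@4, Blade inspection@4, Pull rotor@6, Reassemble@8, Seal replacement@11): s1:4  s2:4  s3:4  s4:5  s5:5  s6:5  s7:5  s8:5  s9:5  s10:5  s11:1  s12:0 ⇒ 5.
Reduction 9 − 5 = 4.

4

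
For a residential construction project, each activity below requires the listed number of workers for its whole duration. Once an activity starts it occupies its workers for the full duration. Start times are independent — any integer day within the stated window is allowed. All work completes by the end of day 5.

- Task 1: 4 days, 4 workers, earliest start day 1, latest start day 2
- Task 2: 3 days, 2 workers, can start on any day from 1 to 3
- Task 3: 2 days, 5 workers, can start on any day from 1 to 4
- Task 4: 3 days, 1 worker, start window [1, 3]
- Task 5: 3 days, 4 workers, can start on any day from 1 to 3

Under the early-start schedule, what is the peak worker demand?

16

Early-start schedule: Task 1@1, Task 2@1, Task 3@1, Task 4@1, Task 5@1.
Load per day: day 1: 16, day 2: 16, day 3: 11, day 4: 4, day 5: 0.
Peak is 16.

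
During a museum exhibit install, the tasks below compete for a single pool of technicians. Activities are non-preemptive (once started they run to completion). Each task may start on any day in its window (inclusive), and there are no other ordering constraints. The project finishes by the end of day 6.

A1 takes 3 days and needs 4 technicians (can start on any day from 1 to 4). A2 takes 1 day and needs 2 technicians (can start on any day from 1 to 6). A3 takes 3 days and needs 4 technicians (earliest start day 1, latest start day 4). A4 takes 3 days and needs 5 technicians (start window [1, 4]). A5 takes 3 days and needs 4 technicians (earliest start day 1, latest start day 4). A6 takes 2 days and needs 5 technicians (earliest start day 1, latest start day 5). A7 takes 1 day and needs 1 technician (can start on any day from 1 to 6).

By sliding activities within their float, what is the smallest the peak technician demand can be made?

12

Early-start (A1@1, A2@1, A3@1, A4@1, A5@1, A6@1, A7@1) gives peak 25: d1:25  d2:22  d3:17  d4:0  d5:0  d6:0.
Shift A4→4, A5→2, A6→5.
Schedule A1@1, A2@1, A3@1, A4@4, A5@2, A6@5, A7@1: d1:11  d2:12  d3:12  d4:9  d5:10  d6:10 — peak 12.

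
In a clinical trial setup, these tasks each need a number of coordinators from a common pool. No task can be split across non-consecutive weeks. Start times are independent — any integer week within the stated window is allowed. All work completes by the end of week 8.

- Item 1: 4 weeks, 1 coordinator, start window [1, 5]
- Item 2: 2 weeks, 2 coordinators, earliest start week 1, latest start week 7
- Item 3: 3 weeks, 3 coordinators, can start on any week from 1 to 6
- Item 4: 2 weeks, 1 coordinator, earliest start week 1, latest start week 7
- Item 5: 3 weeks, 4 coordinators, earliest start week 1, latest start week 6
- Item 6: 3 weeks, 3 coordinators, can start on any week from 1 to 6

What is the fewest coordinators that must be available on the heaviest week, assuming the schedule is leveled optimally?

Early-start (Item 1@1, Item 2@1, Item 3@1, Item 4@1, Item 5@1, Item 6@1) gives peak 14: w1:14  w2:14  w3:11  w4:1  w5:0  w6:0  w7:0  w8:0.
Shift Item 3→6, Item 5→3, Item 6→6.
Schedule Item 1@1, Item 2@1, Item 3@6, Item 4@1, Item 5@3, Item 6@6: w1:4  w2:4  w3:5  w4:5  w5:4  w6:6  w7:6  w8:6 — peak 6.

6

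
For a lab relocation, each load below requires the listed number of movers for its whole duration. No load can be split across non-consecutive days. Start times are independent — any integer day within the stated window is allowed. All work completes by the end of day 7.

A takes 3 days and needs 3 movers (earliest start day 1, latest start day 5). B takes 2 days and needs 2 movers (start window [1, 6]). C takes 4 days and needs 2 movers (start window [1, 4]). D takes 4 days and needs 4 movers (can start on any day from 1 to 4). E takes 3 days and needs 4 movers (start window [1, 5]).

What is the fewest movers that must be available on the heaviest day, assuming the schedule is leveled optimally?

8

Early-start (A@1, B@1, C@1, D@1, E@1) gives peak 15: d1:15  d2:15  d3:13  d4:6  d5:0  d6:0  d7:0.
Shift D→4, E→5.
Schedule A@1, B@1, C@1, D@4, E@5: d1:7  d2:7  d3:5  d4:6  d5:8  d6:8  d7:8 — peak 8.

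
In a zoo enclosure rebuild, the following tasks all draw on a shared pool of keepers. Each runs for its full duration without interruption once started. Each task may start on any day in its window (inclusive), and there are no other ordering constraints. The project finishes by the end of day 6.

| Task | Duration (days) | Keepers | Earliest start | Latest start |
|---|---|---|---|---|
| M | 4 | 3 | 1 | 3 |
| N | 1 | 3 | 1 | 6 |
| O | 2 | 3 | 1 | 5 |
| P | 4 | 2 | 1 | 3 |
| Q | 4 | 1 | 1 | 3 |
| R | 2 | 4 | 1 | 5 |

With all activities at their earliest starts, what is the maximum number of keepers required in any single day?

Early-start schedule: M@1, N@1, O@1, P@1, Q@1, R@1.
Load per day: day 1: 16, day 2: 13, day 3: 6, day 4: 6, day 5: 0, day 6: 0.
Peak is 16.

16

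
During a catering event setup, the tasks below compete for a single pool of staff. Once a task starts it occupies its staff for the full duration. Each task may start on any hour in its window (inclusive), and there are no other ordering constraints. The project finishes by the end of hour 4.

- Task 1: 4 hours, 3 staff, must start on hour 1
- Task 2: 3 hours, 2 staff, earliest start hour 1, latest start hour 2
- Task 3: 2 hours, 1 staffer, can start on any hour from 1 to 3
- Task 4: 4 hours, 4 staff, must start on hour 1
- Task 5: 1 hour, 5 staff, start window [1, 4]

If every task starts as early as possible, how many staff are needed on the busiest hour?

15

Early-start schedule: Task 1@1, Task 2@1, Task 3@1, Task 4@1, Task 5@1.
Load per hour: hour 1: 15, hour 2: 10, hour 3: 9, hour 4: 7.
Peak is 15.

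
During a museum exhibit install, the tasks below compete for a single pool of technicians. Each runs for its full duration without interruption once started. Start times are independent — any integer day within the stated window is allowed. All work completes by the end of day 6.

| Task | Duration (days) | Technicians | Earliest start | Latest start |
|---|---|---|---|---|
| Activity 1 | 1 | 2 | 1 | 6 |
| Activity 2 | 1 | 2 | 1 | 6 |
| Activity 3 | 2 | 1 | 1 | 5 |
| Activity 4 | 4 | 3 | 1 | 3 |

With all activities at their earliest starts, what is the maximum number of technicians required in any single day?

8

Early-start schedule: Activity 1@1, Activity 2@1, Activity 3@1, Activity 4@1.
Load per day: day 1: 8, day 2: 4, day 3: 3, day 4: 3, day 5: 0, day 6: 0.
Peak is 8.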